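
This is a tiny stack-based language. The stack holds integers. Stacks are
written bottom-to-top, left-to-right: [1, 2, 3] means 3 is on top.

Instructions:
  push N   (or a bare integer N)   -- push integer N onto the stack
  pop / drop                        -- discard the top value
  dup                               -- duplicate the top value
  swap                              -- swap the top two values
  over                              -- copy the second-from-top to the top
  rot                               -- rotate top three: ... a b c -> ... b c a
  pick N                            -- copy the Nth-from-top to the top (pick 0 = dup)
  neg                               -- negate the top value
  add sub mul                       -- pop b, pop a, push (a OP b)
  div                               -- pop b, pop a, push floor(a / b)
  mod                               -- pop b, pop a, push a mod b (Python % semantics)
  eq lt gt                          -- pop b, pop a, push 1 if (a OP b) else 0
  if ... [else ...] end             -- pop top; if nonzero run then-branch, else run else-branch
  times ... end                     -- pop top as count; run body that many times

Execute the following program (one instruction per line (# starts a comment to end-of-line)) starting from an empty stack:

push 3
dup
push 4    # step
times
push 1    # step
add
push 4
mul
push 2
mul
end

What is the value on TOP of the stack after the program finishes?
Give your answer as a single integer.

Answer: 16968

Derivation:
After 'push 3': [3]
After 'dup': [3, 3]
After 'push 4': [3, 3, 4]
After 'times': [3, 3]
After 'push 1': [3, 3, 1]
After 'add': [3, 4]
After 'push 4': [3, 4, 4]
After 'mul': [3, 16]
After 'push 2': [3, 16, 2]
After 'mul': [3, 32]
  ...
After 'push 4': [3, 265, 4]
After 'mul': [3, 1060]
After 'push 2': [3, 1060, 2]
After 'mul': [3, 2120]
After 'push 1': [3, 2120, 1]
After 'add': [3, 2121]
After 'push 4': [3, 2121, 4]
After 'mul': [3, 8484]
After 'push 2': [3, 8484, 2]
After 'mul': [3, 16968]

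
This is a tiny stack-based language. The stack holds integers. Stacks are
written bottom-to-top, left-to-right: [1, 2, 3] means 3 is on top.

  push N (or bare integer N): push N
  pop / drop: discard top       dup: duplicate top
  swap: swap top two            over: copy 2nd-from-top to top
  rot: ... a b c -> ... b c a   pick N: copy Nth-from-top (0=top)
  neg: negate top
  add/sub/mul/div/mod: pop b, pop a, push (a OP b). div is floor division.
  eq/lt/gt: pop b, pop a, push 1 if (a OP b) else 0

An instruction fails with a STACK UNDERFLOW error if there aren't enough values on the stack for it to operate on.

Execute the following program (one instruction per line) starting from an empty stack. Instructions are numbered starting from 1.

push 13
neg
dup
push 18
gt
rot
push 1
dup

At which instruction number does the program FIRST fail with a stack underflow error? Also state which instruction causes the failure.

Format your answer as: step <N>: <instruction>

Answer: step 6: rot

Derivation:
Step 1 ('push 13'): stack = [13], depth = 1
Step 2 ('neg'): stack = [-13], depth = 1
Step 3 ('dup'): stack = [-13, -13], depth = 2
Step 4 ('push 18'): stack = [-13, -13, 18], depth = 3
Step 5 ('gt'): stack = [-13, 0], depth = 2
Step 6 ('rot'): needs 3 value(s) but depth is 2 — STACK UNDERFLOW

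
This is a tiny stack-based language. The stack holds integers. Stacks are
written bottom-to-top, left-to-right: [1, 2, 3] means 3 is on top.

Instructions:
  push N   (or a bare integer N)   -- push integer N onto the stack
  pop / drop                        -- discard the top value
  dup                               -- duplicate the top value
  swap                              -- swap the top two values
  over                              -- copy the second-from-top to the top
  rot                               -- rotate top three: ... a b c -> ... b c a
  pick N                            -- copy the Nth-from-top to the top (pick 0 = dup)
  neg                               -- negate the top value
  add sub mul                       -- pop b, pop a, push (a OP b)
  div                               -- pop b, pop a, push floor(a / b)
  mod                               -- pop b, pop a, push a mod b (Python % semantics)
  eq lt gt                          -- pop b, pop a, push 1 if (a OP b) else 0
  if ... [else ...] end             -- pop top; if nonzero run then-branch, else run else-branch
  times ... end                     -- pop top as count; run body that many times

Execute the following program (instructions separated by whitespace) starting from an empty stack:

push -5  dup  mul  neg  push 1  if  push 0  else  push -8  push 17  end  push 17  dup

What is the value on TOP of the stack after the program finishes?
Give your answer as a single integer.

After 'push -5': [-5]
After 'dup': [-5, -5]
After 'mul': [25]
After 'neg': [-25]
After 'push 1': [-25, 1]
After 'if': [-25]
After 'push 0': [-25, 0]
After 'push 17': [-25, 0, 17]
After 'dup': [-25, 0, 17, 17]

Answer: 17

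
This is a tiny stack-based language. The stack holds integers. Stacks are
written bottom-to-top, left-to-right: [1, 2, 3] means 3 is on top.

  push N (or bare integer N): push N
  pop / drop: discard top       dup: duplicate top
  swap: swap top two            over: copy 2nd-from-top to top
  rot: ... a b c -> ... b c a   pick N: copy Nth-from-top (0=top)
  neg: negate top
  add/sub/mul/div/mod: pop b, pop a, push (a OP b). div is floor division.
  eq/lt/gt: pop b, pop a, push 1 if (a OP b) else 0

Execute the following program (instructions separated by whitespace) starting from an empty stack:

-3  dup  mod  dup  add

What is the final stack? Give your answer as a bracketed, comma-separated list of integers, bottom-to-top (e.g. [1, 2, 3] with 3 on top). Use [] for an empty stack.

Answer: [0]

Derivation:
After 'push -3': [-3]
After 'dup': [-3, -3]
After 'mod': [0]
After 'dup': [0, 0]
After 'add': [0]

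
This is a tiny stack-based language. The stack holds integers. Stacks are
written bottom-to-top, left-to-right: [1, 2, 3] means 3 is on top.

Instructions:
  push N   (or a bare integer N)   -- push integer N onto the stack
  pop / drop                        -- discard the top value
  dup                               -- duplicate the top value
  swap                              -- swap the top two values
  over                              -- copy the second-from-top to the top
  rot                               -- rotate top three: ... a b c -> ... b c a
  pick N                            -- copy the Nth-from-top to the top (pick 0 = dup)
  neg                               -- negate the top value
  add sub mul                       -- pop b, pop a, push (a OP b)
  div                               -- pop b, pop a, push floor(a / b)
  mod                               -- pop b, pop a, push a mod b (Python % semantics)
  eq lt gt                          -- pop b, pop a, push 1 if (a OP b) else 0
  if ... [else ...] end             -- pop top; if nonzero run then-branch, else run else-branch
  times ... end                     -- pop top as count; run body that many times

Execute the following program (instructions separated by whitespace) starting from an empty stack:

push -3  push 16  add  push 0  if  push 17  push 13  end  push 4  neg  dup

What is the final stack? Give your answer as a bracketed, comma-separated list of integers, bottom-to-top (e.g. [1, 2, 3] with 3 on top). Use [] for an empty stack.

After 'push -3': [-3]
After 'push 16': [-3, 16]
After 'add': [13]
After 'push 0': [13, 0]
After 'if': [13]
After 'push 4': [13, 4]
After 'neg': [13, -4]
After 'dup': [13, -4, -4]

Answer: [13, -4, -4]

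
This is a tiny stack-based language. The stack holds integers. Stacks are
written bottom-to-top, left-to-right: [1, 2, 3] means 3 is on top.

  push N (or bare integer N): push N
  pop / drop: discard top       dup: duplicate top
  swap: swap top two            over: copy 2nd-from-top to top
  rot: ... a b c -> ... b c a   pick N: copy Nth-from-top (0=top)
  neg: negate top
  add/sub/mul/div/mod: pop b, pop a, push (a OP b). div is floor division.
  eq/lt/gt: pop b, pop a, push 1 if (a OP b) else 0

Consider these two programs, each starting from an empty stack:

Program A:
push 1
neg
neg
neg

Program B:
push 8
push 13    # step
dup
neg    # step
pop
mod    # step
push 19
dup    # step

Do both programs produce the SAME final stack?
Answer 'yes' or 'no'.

Answer: no

Derivation:
Program A trace:
  After 'push 1': [1]
  After 'neg': [-1]
  After 'neg': [1]
  After 'neg': [-1]
Program A final stack: [-1]

Program B trace:
  After 'push 8': [8]
  After 'push 13': [8, 13]
  After 'dup': [8, 13, 13]
  After 'neg': [8, 13, -13]
  After 'pop': [8, 13]
  After 'mod': [8]
  After 'push 19': [8, 19]
  After 'dup': [8, 19, 19]
Program B final stack: [8, 19, 19]
Same: no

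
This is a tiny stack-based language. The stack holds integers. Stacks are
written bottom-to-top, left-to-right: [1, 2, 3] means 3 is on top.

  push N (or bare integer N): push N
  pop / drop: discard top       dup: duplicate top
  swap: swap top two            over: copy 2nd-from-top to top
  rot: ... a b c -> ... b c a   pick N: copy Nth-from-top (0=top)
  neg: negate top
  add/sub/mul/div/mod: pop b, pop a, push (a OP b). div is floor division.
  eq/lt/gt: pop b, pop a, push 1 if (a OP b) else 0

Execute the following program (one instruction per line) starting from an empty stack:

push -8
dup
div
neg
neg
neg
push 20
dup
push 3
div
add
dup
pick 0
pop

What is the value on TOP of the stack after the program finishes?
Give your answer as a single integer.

After 'push -8': [-8]
After 'dup': [-8, -8]
After 'div': [1]
After 'neg': [-1]
After 'neg': [1]
After 'neg': [-1]
After 'push 20': [-1, 20]
After 'dup': [-1, 20, 20]
After 'push 3': [-1, 20, 20, 3]
After 'div': [-1, 20, 6]
After 'add': [-1, 26]
After 'dup': [-1, 26, 26]
After 'pick 0': [-1, 26, 26, 26]
After 'pop': [-1, 26, 26]

Answer: 26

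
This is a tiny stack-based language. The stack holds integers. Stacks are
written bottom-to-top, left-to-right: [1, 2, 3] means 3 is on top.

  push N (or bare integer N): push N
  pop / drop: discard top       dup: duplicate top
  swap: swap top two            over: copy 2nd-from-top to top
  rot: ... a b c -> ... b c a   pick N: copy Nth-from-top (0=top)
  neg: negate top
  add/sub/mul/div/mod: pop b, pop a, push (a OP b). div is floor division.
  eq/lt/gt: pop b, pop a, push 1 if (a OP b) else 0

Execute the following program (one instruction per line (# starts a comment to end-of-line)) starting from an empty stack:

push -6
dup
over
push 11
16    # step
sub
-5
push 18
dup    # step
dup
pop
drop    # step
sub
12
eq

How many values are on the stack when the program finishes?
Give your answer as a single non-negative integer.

Answer: 5

Derivation:
After 'push -6': stack = [-6] (depth 1)
After 'dup': stack = [-6, -6] (depth 2)
After 'over': stack = [-6, -6, -6] (depth 3)
After 'push 11': stack = [-6, -6, -6, 11] (depth 4)
After 'push 16': stack = [-6, -6, -6, 11, 16] (depth 5)
After 'sub': stack = [-6, -6, -6, -5] (depth 4)
After 'push -5': stack = [-6, -6, -6, -5, -5] (depth 5)
After 'push 18': stack = [-6, -6, -6, -5, -5, 18] (depth 6)
After 'dup': stack = [-6, -6, -6, -5, -5, 18, 18] (depth 7)
After 'dup': stack = [-6, -6, -6, -5, -5, 18, 18, 18] (depth 8)
After 'pop': stack = [-6, -6, -6, -5, -5, 18, 18] (depth 7)
After 'drop': stack = [-6, -6, -6, -5, -5, 18] (depth 6)
After 'sub': stack = [-6, -6, -6, -5, -23] (depth 5)
After 'push 12': stack = [-6, -6, -6, -5, -23, 12] (depth 6)
After 'eq': stack = [-6, -6, -6, -5, 0] (depth 5)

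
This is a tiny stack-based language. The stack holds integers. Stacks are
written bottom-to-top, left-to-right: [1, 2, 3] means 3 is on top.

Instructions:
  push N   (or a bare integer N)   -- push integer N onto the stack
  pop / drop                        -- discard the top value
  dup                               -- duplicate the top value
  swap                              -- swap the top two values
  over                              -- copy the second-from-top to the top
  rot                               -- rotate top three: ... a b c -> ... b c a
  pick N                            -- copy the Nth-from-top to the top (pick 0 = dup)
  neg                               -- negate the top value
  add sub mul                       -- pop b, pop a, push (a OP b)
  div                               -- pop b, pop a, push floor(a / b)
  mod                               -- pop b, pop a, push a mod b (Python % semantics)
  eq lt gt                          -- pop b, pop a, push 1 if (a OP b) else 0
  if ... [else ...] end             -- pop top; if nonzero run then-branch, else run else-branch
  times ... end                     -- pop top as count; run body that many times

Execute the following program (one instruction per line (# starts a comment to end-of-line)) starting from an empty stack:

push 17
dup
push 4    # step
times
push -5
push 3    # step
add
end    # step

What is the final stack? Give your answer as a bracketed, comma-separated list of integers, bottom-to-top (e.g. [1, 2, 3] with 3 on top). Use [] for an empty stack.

After 'push 17': [17]
After 'dup': [17, 17]
After 'push 4': [17, 17, 4]
After 'times': [17, 17]
After 'push -5': [17, 17, -5]
After 'push 3': [17, 17, -5, 3]
After 'add': [17, 17, -2]
After 'push -5': [17, 17, -2, -5]
After 'push 3': [17, 17, -2, -5, 3]
After 'add': [17, 17, -2, -2]
After 'push -5': [17, 17, -2, -2, -5]
After 'push 3': [17, 17, -2, -2, -5, 3]
After 'add': [17, 17, -2, -2, -2]
After 'push -5': [17, 17, -2, -2, -2, -5]
After 'push 3': [17, 17, -2, -2, -2, -5, 3]
After 'add': [17, 17, -2, -2, -2, -2]

Answer: [17, 17, -2, -2, -2, -2]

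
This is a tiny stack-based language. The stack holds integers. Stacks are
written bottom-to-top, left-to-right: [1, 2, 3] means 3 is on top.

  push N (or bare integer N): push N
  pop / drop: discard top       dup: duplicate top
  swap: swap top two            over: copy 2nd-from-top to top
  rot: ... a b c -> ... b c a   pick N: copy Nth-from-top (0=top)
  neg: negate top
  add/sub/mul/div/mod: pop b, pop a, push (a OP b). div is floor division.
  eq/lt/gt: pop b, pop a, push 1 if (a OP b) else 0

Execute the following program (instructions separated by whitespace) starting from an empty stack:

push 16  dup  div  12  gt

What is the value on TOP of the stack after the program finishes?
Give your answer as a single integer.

After 'push 16': [16]
After 'dup': [16, 16]
After 'div': [1]
After 'push 12': [1, 12]
After 'gt': [0]

Answer: 0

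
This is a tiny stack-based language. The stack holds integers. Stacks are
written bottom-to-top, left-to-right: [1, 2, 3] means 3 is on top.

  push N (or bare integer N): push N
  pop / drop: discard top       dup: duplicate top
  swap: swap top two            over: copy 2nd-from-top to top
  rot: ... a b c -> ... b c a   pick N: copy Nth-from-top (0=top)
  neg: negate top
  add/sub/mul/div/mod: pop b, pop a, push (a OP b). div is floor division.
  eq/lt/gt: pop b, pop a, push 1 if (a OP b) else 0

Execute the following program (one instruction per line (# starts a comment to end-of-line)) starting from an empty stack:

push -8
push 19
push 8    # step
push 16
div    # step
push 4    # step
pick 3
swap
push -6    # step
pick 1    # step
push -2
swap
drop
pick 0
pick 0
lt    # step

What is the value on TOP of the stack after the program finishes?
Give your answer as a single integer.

After 'push -8': [-8]
After 'push 19': [-8, 19]
After 'push 8': [-8, 19, 8]
After 'push 16': [-8, 19, 8, 16]
After 'div': [-8, 19, 0]
After 'push 4': [-8, 19, 0, 4]
After 'pick 3': [-8, 19, 0, 4, -8]
After 'swap': [-8, 19, 0, -8, 4]
After 'push -6': [-8, 19, 0, -8, 4, -6]
After 'pick 1': [-8, 19, 0, -8, 4, -6, 4]
After 'push -2': [-8, 19, 0, -8, 4, -6, 4, -2]
After 'swap': [-8, 19, 0, -8, 4, -6, -2, 4]
After 'drop': [-8, 19, 0, -8, 4, -6, -2]
After 'pick 0': [-8, 19, 0, -8, 4, -6, -2, -2]
After 'pick 0': [-8, 19, 0, -8, 4, -6, -2, -2, -2]
After 'lt': [-8, 19, 0, -8, 4, -6, -2, 0]

Answer: 0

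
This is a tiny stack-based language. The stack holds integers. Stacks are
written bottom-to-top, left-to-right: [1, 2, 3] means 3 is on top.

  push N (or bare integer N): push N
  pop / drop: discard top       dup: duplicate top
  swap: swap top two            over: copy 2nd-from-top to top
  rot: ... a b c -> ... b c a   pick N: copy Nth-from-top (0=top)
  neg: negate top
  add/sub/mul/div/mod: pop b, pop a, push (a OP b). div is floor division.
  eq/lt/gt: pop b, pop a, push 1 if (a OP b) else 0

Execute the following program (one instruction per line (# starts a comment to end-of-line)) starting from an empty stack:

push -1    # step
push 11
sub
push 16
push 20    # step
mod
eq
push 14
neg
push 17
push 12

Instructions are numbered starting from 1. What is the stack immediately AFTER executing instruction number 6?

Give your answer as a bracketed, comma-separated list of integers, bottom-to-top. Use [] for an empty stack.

Step 1 ('push -1'): [-1]
Step 2 ('push 11'): [-1, 11]
Step 3 ('sub'): [-12]
Step 4 ('push 16'): [-12, 16]
Step 5 ('push 20'): [-12, 16, 20]
Step 6 ('mod'): [-12, 16]

Answer: [-12, 16]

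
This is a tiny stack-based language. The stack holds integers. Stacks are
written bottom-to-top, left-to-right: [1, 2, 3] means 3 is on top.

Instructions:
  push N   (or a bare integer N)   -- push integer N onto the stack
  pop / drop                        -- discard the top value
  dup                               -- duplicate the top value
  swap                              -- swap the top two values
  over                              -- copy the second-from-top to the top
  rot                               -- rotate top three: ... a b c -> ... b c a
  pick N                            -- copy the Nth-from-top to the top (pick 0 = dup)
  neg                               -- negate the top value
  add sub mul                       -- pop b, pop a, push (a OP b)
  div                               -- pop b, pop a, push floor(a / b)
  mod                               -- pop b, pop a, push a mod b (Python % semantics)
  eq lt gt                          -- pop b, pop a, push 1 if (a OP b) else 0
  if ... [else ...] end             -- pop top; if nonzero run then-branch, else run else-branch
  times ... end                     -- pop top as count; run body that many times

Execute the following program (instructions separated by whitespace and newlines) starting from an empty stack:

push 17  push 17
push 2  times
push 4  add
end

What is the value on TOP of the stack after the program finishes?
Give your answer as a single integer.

Answer: 25

Derivation:
After 'push 17': [17]
After 'push 17': [17, 17]
After 'push 2': [17, 17, 2]
After 'times': [17, 17]
After 'push 4': [17, 17, 4]
After 'add': [17, 21]
After 'push 4': [17, 21, 4]
After 'add': [17, 25]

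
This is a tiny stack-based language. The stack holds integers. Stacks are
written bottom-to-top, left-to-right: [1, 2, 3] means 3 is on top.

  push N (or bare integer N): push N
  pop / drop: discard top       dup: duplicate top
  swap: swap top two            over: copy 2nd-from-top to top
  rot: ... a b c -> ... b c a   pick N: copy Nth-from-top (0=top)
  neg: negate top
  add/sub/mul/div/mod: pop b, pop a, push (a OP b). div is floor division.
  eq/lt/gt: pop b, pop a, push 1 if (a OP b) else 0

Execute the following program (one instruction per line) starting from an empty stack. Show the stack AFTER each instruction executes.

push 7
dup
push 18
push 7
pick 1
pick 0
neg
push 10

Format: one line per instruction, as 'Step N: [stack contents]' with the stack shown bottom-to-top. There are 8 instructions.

Step 1: [7]
Step 2: [7, 7]
Step 3: [7, 7, 18]
Step 4: [7, 7, 18, 7]
Step 5: [7, 7, 18, 7, 18]
Step 6: [7, 7, 18, 7, 18, 18]
Step 7: [7, 7, 18, 7, 18, -18]
Step 8: [7, 7, 18, 7, 18, -18, 10]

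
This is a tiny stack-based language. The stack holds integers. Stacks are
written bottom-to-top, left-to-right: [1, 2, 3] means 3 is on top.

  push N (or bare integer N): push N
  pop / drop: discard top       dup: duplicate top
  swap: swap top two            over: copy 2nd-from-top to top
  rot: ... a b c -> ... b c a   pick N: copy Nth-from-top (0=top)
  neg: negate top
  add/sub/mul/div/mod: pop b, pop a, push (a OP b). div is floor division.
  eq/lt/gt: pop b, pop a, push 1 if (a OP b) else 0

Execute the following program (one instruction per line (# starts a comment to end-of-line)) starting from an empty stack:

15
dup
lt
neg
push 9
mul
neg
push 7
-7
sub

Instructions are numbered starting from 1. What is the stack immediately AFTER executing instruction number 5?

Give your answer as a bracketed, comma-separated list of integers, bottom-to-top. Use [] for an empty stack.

Answer: [0, 9]

Derivation:
Step 1 ('15'): [15]
Step 2 ('dup'): [15, 15]
Step 3 ('lt'): [0]
Step 4 ('neg'): [0]
Step 5 ('push 9'): [0, 9]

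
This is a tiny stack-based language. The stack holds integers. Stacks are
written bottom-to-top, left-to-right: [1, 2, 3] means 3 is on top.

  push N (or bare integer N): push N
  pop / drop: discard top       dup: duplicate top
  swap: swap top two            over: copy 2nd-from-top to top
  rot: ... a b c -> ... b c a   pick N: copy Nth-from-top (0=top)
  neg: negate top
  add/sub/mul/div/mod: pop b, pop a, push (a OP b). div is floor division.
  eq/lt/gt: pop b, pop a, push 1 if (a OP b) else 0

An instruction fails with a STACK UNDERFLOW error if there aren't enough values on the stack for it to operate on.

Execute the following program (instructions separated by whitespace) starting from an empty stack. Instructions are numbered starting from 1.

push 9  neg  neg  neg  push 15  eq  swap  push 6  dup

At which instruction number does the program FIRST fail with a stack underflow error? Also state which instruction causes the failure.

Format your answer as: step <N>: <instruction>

Answer: step 7: swap

Derivation:
Step 1 ('push 9'): stack = [9], depth = 1
Step 2 ('neg'): stack = [-9], depth = 1
Step 3 ('neg'): stack = [9], depth = 1
Step 4 ('neg'): stack = [-9], depth = 1
Step 5 ('push 15'): stack = [-9, 15], depth = 2
Step 6 ('eq'): stack = [0], depth = 1
Step 7 ('swap'): needs 2 value(s) but depth is 1 — STACK UNDERFLOW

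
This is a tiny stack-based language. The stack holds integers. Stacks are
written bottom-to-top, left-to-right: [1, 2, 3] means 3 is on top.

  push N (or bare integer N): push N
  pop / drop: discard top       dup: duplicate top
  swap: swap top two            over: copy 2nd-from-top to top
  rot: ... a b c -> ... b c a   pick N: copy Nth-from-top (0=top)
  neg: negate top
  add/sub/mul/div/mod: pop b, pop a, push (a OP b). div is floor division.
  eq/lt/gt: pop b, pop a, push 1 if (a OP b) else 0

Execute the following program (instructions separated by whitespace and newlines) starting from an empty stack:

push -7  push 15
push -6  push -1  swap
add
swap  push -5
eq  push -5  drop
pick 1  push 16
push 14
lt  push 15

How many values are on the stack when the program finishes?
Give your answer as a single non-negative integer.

After 'push -7': stack = [-7] (depth 1)
After 'push 15': stack = [-7, 15] (depth 2)
After 'push -6': stack = [-7, 15, -6] (depth 3)
After 'push -1': stack = [-7, 15, -6, -1] (depth 4)
After 'swap': stack = [-7, 15, -1, -6] (depth 4)
After 'add': stack = [-7, 15, -7] (depth 3)
After 'swap': stack = [-7, -7, 15] (depth 3)
After 'push -5': stack = [-7, -7, 15, -5] (depth 4)
After 'eq': stack = [-7, -7, 0] (depth 3)
After 'push -5': stack = [-7, -7, 0, -5] (depth 4)
After 'drop': stack = [-7, -7, 0] (depth 3)
After 'pick 1': stack = [-7, -7, 0, -7] (depth 4)
After 'push 16': stack = [-7, -7, 0, -7, 16] (depth 5)
After 'push 14': stack = [-7, -7, 0, -7, 16, 14] (depth 6)
After 'lt': stack = [-7, -7, 0, -7, 0] (depth 5)
After 'push 15': stack = [-7, -7, 0, -7, 0, 15] (depth 6)

Answer: 6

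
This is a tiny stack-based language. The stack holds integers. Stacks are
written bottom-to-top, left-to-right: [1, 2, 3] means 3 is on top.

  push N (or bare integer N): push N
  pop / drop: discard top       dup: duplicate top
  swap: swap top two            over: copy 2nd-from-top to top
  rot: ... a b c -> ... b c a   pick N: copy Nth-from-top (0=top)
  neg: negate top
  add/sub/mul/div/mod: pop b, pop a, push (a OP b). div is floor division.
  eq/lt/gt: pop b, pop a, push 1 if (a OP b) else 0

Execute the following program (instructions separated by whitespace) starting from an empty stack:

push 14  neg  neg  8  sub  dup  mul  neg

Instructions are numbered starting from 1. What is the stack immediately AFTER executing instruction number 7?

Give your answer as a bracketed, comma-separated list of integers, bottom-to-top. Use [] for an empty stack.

Step 1 ('push 14'): [14]
Step 2 ('neg'): [-14]
Step 3 ('neg'): [14]
Step 4 ('8'): [14, 8]
Step 5 ('sub'): [6]
Step 6 ('dup'): [6, 6]
Step 7 ('mul'): [36]

Answer: [36]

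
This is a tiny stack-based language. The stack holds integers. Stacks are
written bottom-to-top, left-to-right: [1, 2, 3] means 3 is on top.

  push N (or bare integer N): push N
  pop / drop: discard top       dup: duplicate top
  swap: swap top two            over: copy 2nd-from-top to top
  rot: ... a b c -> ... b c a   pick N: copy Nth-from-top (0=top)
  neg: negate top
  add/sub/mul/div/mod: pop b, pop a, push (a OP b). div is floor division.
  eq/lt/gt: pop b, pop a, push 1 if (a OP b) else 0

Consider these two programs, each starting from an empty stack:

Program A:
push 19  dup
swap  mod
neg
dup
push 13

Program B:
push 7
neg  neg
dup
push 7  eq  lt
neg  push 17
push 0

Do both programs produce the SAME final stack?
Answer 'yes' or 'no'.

Answer: no

Derivation:
Program A trace:
  After 'push 19': [19]
  After 'dup': [19, 19]
  After 'swap': [19, 19]
  After 'mod': [0]
  After 'neg': [0]
  After 'dup': [0, 0]
  After 'push 13': [0, 0, 13]
Program A final stack: [0, 0, 13]

Program B trace:
  After 'push 7': [7]
  After 'neg': [-7]
  After 'neg': [7]
  After 'dup': [7, 7]
  After 'push 7': [7, 7, 7]
  After 'eq': [7, 1]
  After 'lt': [0]
  After 'neg': [0]
  After 'push 17': [0, 17]
  After 'push 0': [0, 17, 0]
Program B final stack: [0, 17, 0]
Same: no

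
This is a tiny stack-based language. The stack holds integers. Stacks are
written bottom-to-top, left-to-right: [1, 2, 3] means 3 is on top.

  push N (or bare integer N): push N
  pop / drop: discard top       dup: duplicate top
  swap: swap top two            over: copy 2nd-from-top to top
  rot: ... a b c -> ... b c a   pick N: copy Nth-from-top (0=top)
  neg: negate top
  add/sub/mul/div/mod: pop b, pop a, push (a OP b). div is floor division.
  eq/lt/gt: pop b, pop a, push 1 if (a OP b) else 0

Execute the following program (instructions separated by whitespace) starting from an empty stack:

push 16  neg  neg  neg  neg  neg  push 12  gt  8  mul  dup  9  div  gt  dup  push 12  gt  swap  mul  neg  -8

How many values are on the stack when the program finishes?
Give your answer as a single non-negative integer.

Answer: 2

Derivation:
After 'push 16': stack = [16] (depth 1)
After 'neg': stack = [-16] (depth 1)
After 'neg': stack = [16] (depth 1)
After 'neg': stack = [-16] (depth 1)
After 'neg': stack = [16] (depth 1)
After 'neg': stack = [-16] (depth 1)
After 'push 12': stack = [-16, 12] (depth 2)
After 'gt': stack = [0] (depth 1)
After 'push 8': stack = [0, 8] (depth 2)
After 'mul': stack = [0] (depth 1)
  ...
After 'push 9': stack = [0, 0, 9] (depth 3)
After 'div': stack = [0, 0] (depth 2)
After 'gt': stack = [0] (depth 1)
After 'dup': stack = [0, 0] (depth 2)
After 'push 12': stack = [0, 0, 12] (depth 3)
After 'gt': stack = [0, 0] (depth 2)
After 'swap': stack = [0, 0] (depth 2)
After 'mul': stack = [0] (depth 1)
After 'neg': stack = [0] (depth 1)
After 'push -8': stack = [0, -8] (depth 2)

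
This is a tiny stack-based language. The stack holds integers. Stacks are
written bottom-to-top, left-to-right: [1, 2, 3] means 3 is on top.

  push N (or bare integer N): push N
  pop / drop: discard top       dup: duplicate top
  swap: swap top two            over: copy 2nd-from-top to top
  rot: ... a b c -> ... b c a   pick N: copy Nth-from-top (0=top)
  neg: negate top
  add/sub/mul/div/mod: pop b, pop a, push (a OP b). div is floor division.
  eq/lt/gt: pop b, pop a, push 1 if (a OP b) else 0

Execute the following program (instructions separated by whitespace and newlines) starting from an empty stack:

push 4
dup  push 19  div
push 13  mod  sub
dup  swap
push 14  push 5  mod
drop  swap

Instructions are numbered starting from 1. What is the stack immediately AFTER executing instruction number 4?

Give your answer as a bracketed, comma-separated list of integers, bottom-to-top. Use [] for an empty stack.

Answer: [4, 0]

Derivation:
Step 1 ('push 4'): [4]
Step 2 ('dup'): [4, 4]
Step 3 ('push 19'): [4, 4, 19]
Step 4 ('div'): [4, 0]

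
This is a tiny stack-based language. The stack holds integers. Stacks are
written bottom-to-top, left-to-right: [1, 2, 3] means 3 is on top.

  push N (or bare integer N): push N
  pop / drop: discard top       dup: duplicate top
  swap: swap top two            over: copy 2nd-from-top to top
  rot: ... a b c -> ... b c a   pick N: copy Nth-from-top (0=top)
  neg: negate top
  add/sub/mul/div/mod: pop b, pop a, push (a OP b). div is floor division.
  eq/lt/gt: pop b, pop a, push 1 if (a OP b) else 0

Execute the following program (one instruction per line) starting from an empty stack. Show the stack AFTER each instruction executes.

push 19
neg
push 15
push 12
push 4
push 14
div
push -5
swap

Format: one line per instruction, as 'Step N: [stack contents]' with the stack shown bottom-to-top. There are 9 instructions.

Step 1: [19]
Step 2: [-19]
Step 3: [-19, 15]
Step 4: [-19, 15, 12]
Step 5: [-19, 15, 12, 4]
Step 6: [-19, 15, 12, 4, 14]
Step 7: [-19, 15, 12, 0]
Step 8: [-19, 15, 12, 0, -5]
Step 9: [-19, 15, 12, -5, 0]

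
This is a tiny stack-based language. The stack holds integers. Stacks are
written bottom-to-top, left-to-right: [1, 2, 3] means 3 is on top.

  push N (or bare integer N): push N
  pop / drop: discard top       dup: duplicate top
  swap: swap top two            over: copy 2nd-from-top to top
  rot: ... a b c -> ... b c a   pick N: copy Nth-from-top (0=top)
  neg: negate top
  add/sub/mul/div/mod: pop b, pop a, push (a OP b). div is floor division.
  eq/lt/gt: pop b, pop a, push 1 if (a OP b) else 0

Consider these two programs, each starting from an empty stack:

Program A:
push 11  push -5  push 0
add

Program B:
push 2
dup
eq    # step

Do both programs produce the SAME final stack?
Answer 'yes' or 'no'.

Answer: no

Derivation:
Program A trace:
  After 'push 11': [11]
  After 'push -5': [11, -5]
  After 'push 0': [11, -5, 0]
  After 'add': [11, -5]
Program A final stack: [11, -5]

Program B trace:
  After 'push 2': [2]
  After 'dup': [2, 2]
  After 'eq': [1]
Program B final stack: [1]
Same: no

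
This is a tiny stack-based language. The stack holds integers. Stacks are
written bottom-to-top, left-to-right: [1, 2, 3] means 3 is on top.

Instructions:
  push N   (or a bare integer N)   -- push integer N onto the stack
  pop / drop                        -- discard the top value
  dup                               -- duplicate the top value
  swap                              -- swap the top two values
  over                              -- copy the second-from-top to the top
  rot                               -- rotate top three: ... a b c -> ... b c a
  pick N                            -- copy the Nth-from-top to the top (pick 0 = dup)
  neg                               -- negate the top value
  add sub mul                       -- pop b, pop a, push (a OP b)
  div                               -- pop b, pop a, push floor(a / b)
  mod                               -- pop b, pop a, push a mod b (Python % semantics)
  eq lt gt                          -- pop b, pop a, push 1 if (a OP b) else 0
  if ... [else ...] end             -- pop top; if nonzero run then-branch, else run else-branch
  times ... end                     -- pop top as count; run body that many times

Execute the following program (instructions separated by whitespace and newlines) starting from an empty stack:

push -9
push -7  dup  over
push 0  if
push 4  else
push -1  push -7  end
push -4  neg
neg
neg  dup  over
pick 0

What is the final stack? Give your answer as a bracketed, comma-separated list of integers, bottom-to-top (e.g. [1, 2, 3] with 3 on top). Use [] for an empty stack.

After 'push -9': [-9]
After 'push -7': [-9, -7]
After 'dup': [-9, -7, -7]
After 'over': [-9, -7, -7, -7]
After 'push 0': [-9, -7, -7, -7, 0]
After 'if': [-9, -7, -7, -7]
After 'push -1': [-9, -7, -7, -7, -1]
After 'push -7': [-9, -7, -7, -7, -1, -7]
After 'push -4': [-9, -7, -7, -7, -1, -7, -4]
After 'neg': [-9, -7, -7, -7, -1, -7, 4]
After 'neg': [-9, -7, -7, -7, -1, -7, -4]
After 'neg': [-9, -7, -7, -7, -1, -7, 4]
After 'dup': [-9, -7, -7, -7, -1, -7, 4, 4]
After 'over': [-9, -7, -7, -7, -1, -7, 4, 4, 4]
After 'pick 0': [-9, -7, -7, -7, -1, -7, 4, 4, 4, 4]

Answer: [-9, -7, -7, -7, -1, -7, 4, 4, 4, 4]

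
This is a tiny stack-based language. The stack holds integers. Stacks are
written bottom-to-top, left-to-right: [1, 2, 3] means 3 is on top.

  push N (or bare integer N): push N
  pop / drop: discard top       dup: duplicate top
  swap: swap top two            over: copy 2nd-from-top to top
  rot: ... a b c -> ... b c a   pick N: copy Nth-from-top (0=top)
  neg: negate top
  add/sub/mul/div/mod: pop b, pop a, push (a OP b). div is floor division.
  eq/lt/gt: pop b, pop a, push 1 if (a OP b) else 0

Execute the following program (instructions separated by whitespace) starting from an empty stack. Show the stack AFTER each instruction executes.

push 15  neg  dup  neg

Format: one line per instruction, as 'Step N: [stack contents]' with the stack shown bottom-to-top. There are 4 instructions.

Step 1: [15]
Step 2: [-15]
Step 3: [-15, -15]
Step 4: [-15, 15]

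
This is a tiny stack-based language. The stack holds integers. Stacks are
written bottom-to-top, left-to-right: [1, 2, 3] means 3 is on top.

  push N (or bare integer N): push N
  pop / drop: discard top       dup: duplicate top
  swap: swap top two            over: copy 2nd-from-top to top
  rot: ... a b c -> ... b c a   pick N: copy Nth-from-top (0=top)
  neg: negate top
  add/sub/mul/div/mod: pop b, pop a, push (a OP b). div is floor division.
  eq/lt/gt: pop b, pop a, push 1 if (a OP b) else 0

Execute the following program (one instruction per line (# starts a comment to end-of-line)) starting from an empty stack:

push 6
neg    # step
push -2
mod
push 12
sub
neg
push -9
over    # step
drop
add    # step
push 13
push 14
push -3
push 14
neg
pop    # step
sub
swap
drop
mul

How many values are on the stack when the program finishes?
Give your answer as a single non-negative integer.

After 'push 6': stack = [6] (depth 1)
After 'neg': stack = [-6] (depth 1)
After 'push -2': stack = [-6, -2] (depth 2)
After 'mod': stack = [0] (depth 1)
After 'push 12': stack = [0, 12] (depth 2)
After 'sub': stack = [-12] (depth 1)
After 'neg': stack = [12] (depth 1)
After 'push -9': stack = [12, -9] (depth 2)
After 'over': stack = [12, -9, 12] (depth 3)
After 'drop': stack = [12, -9] (depth 2)
  ...
After 'push 13': stack = [3, 13] (depth 2)
After 'push 14': stack = [3, 13, 14] (depth 3)
After 'push -3': stack = [3, 13, 14, -3] (depth 4)
After 'push 14': stack = [3, 13, 14, -3, 14] (depth 5)
After 'neg': stack = [3, 13, 14, -3, -14] (depth 5)
After 'pop': stack = [3, 13, 14, -3] (depth 4)
After 'sub': stack = [3, 13, 17] (depth 3)
After 'swap': stack = [3, 17, 13] (depth 3)
After 'drop': stack = [3, 17] (depth 2)
After 'mul': stack = [51] (depth 1)

Answer: 1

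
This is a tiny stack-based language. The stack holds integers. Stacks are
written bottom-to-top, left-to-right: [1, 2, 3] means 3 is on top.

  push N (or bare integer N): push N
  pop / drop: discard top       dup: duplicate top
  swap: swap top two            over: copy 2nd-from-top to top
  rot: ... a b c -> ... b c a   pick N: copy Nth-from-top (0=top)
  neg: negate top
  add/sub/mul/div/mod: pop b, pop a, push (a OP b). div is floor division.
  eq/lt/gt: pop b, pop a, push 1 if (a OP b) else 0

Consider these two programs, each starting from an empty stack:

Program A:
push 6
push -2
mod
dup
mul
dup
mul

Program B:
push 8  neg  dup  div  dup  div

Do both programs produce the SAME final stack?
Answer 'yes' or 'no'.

Program A trace:
  After 'push 6': [6]
  After 'push -2': [6, -2]
  After 'mod': [0]
  After 'dup': [0, 0]
  After 'mul': [0]
  After 'dup': [0, 0]
  After 'mul': [0]
Program A final stack: [0]

Program B trace:
  After 'push 8': [8]
  After 'neg': [-8]
  After 'dup': [-8, -8]
  After 'div': [1]
  After 'dup': [1, 1]
  After 'div': [1]
Program B final stack: [1]
Same: no

Answer: no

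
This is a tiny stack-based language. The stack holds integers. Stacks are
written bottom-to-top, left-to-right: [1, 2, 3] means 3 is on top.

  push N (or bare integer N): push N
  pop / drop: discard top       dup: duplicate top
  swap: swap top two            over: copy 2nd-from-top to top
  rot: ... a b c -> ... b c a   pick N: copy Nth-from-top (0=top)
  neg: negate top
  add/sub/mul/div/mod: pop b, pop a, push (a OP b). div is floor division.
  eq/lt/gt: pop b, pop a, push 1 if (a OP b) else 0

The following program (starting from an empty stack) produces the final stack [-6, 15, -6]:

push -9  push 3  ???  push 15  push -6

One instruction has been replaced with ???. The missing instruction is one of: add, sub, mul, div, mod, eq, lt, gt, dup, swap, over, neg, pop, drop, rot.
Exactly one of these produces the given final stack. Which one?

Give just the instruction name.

Stack before ???: [-9, 3]
Stack after ???:  [-6]
The instruction that transforms [-9, 3] -> [-6] is: add

Answer: add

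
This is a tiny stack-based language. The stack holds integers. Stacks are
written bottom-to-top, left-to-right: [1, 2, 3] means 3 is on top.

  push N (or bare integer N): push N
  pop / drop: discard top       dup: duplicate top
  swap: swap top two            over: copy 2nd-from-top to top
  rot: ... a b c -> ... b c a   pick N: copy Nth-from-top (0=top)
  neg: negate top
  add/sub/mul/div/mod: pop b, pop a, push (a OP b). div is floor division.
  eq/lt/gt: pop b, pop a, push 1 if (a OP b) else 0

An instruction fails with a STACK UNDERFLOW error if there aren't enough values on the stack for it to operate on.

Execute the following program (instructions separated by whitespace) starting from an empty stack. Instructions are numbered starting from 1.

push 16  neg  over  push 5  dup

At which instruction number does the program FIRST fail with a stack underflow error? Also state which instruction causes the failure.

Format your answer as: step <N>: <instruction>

Step 1 ('push 16'): stack = [16], depth = 1
Step 2 ('neg'): stack = [-16], depth = 1
Step 3 ('over'): needs 2 value(s) but depth is 1 — STACK UNDERFLOW

Answer: step 3: over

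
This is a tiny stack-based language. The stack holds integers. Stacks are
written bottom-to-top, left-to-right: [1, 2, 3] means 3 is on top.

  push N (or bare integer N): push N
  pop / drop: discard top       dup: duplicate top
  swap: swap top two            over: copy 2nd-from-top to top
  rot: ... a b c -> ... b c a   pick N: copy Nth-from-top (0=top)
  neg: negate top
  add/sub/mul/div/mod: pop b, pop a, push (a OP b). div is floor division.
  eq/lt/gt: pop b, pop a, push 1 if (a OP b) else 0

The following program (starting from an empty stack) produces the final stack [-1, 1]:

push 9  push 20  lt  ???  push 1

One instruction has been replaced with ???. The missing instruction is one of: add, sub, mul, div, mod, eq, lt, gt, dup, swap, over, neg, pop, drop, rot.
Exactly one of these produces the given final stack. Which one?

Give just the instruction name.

Stack before ???: [1]
Stack after ???:  [-1]
The instruction that transforms [1] -> [-1] is: neg

Answer: neg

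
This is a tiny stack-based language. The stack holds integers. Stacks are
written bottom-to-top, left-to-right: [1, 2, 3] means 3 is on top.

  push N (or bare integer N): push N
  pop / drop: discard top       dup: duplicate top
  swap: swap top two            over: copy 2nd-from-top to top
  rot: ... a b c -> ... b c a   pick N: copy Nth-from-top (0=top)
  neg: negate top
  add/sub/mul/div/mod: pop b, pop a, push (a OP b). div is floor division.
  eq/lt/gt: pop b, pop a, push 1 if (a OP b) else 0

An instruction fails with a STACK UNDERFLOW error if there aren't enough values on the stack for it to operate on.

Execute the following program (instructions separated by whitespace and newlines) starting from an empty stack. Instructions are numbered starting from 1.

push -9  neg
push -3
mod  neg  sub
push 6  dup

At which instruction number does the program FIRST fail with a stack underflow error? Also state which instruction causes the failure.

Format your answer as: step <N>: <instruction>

Answer: step 6: sub

Derivation:
Step 1 ('push -9'): stack = [-9], depth = 1
Step 2 ('neg'): stack = [9], depth = 1
Step 3 ('push -3'): stack = [9, -3], depth = 2
Step 4 ('mod'): stack = [0], depth = 1
Step 5 ('neg'): stack = [0], depth = 1
Step 6 ('sub'): needs 2 value(s) but depth is 1 — STACK UNDERFLOW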